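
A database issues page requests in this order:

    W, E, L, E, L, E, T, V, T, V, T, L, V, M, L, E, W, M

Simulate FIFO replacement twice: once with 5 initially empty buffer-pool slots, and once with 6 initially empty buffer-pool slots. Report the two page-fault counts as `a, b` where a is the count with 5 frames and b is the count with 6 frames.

5 frames: F F F . . . F F . . . . . F . . F . → 7 faults.
6 frames: F F F . . . F F . . . . . F . . . . → 6 faults.
6 < 7: adding a frame reduced faults, as is typical.

7, 6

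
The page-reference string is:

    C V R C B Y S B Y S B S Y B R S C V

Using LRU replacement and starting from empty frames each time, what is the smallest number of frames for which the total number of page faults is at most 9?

4

f=1: 18 faults
f=2: 17 faults
f=3: 10 faults
f=4: 9 faults
f=5: 7 faults
f=6: 6 faults
Smallest f with faults ≤ 9 is 4.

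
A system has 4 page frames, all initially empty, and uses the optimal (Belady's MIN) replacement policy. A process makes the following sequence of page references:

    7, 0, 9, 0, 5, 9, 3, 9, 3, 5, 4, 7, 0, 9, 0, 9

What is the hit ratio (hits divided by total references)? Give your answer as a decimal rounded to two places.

7 -> fault, frames {7}
0 -> fault, frames {7,0}
9 -> fault, frames {7,0,9}
0 -> hit
5 -> fault, frames {7,0,9,5}
9 -> hit
3 -> fault, evict 0, frames {7,9,5,3}
9 -> hit
3 -> hit
5 -> hit
4 -> fault, evict 3, frames {7,9,5,4}
7 -> hit
0 -> fault, evict 4, frames {7,9,5,0}
9 -> hit
0 -> hit
9 -> hit
Hits: 9 of 16 references → 9/16 = 0.5625.

0.56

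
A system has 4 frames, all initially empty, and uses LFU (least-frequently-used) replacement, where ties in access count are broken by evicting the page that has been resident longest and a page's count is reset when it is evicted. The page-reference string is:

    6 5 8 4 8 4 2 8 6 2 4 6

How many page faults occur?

6 -> miss, frames (6)
5 -> miss, frames (6 5)
8 -> miss, frames (6 5 8)
4 -> miss, frames (6 5 8 4)
8 -> hit
4 -> hit
2 -> miss, evict 6, frames (5 8 4 2)
8 -> hit
6 -> miss, evict 5, frames (8 4 2 6)
2 -> hit
4 -> hit
6 -> hit
Page faults: 6.

6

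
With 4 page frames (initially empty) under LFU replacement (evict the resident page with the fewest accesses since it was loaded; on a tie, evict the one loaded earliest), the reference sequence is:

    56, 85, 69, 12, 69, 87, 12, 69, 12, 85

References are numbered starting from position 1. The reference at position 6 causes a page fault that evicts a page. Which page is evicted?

pos 1: 56 → miss, frames (56)
pos 2: 85 → miss, frames (56 85)
pos 3: 69 → miss, frames (56 85 69)
pos 4: 12 → miss, frames (56 85 69 12)
pos 5: 69 → hit
pos 6: 87 → miss, evict 56, frames (85 69 12 87)
At position 6, page 56 is evicted.

56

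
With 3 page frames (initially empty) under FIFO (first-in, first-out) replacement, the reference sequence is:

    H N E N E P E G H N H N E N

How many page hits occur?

6

H -> fault, frames [H]
N -> fault, frames [H, N]
E -> fault, frames [H, N, E]
N -> hit
E -> hit
P -> fault, evict H, frames [N, E, P]
E -> hit
G -> fault, evict N, frames [E, P, G]
H -> fault, evict E, frames [P, G, H]
N -> fault, evict P, frames [G, H, N]
H -> hit
N -> hit
E -> fault, evict G, frames [H, N, E]
N -> hit
Hits: 6.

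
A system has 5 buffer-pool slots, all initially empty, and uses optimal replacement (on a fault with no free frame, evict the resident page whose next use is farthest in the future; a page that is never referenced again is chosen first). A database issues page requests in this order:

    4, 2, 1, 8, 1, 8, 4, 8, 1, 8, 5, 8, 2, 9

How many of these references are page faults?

6

4 → miss, frames [4]
2 → miss, frames [4, 2]
1 → miss, frames [4, 2, 1]
8 → miss, frames [4, 2, 1, 8]
1 → hit
8 → hit
4 → hit
8 → hit
1 → hit
8 → hit
5 → miss, frames [4, 2, 1, 8, 5]
8 → hit
2 → hit
9 → miss, evict 5, frames [4, 2, 1, 8, 9]
Page faults: 6.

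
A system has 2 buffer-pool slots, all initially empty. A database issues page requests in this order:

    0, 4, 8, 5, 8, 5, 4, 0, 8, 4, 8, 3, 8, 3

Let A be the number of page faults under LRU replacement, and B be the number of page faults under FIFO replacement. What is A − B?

-1

Under LRU: F F F F . . F F F F . F . . → 9 faults.
Under FIFO: F F F F . . F F F F . F F . → 10 faults.
A − B = 9 − 10 = -1.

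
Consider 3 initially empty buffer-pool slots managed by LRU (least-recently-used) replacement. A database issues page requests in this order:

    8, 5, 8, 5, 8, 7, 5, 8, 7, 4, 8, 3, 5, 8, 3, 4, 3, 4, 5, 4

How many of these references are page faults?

8 → fault, frames (8)
5 → fault, frames (8 5)
8 → hit
5 → hit
8 → hit
7 → fault, frames (5 8 7)
5 → hit
8 → hit
7 → hit
4 → fault, evict 5, frames (8 7 4)
8 → hit
3 → fault, evict 7, frames (4 8 3)
5 → fault, evict 4, frames (8 3 5)
8 → hit
3 → hit
4 → fault, evict 5, frames (8 3 4)
3 → hit
4 → hit
5 → fault, evict 8, frames (3 4 5)
4 → hit
Page faults: 8.

8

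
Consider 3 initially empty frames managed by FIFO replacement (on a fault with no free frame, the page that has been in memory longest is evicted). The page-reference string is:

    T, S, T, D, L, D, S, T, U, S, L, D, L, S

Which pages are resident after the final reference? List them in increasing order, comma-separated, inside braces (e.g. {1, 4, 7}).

{D, L, S}

T: miss, frames {T}
S: miss, frames {T,S}
T: hit
D: miss, frames {T,S,D}
L: miss, evict T, frames {S,D,L}
D: hit
S: hit
T: miss, evict S, frames {D,L,T}
U: miss, evict D, frames {L,T,U}
S: miss, evict L, frames {T,U,S}
L: miss, evict T, frames {U,S,L}
D: miss, evict U, frames {S,L,D}
L: hit
S: hit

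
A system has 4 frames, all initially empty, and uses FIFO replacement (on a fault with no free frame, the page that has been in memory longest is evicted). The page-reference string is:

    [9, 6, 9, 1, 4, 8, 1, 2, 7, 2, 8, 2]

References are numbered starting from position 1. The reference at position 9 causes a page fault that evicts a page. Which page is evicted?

1

pos 1: 9: miss, frames (9)
pos 2: 6: miss, frames (9 6)
pos 3: 9: hit
pos 4: 1: miss, frames (9 6 1)
pos 5: 4: miss, frames (9 6 1 4)
pos 6: 8: miss, evict 9, frames (6 1 4 8)
pos 7: 1: hit
pos 8: 2: miss, evict 6, frames (1 4 8 2)
pos 9: 7: miss, evict 1, frames (4 8 2 7)
At position 9, page 1 is evicted.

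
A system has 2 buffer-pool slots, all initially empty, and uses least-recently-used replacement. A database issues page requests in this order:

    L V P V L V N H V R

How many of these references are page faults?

8

L → miss, frames [L]
V → miss, frames [L, V]
P → miss, evict L, frames [V, P]
V → hit
L → miss, evict P, frames [V, L]
V → hit
N → miss, evict L, frames [V, N]
H → miss, evict V, frames [N, H]
V → miss, evict N, frames [H, V]
R → miss, evict H, frames [V, R]
Page faults: 8.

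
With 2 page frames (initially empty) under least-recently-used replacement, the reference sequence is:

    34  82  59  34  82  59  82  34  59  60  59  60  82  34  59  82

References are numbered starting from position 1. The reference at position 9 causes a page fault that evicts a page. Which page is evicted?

pos 1: 34: fault, frames (34)
pos 2: 82: fault, frames (34 82)
pos 3: 59: fault, evict 34, frames (82 59)
pos 4: 34: fault, evict 82, frames (59 34)
pos 5: 82: fault, evict 59, frames (34 82)
pos 6: 59: fault, evict 34, frames (82 59)
pos 7: 82: hit
pos 8: 34: fault, evict 59, frames (82 34)
pos 9: 59: fault, evict 82, frames (34 59)
At position 9, page 82 is evicted.

82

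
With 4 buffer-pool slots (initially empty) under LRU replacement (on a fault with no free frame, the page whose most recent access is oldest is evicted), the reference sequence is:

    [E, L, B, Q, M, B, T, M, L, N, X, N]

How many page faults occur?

E: fault, frames (E)
L: fault, frames (E L)
B: fault, frames (E L B)
Q: fault, frames (E L B Q)
M: fault, evict E, frames (L B Q M)
B: hit
T: fault, evict L, frames (Q M B T)
M: hit
L: fault, evict Q, frames (B T M L)
N: fault, evict B, frames (T M L N)
X: fault, evict T, frames (M L N X)
N: hit
Page faults: 9.

9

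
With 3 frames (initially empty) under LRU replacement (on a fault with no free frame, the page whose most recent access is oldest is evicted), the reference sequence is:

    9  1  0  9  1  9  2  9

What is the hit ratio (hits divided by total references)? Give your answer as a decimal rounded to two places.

9: miss, frames {9}
1: miss, frames {9,1}
0: miss, frames {9,1,0}
9: hit
1: hit
9: hit
2: miss, evict 0, frames {1,9,2}
9: hit
Hits: 4 of 8 references → 4/8 = 0.5000.

0.50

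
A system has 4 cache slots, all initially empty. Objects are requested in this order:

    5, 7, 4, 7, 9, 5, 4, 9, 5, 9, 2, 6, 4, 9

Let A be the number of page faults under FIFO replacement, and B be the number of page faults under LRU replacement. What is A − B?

Under FIFO: F F F . F . . . . . F F . . → 6 faults.
Under LRU: F F F . F . . . . . F F F . → 7 faults.
A − B = 6 − 7 = -1.

-1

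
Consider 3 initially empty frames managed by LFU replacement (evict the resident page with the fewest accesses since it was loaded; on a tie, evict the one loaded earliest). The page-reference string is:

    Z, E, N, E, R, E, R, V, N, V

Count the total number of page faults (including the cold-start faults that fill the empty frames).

Z -> miss, frames {Z}
E -> miss, frames {Z,E}
N -> miss, frames {Z,E,N}
E -> hit
R -> miss, evict Z, frames {E,N,R}
E -> hit
R -> hit
V -> miss, evict N, frames {E,R,V}
N -> miss, evict V, frames {E,R,N}
V -> miss, evict N, frames {E,R,V}
Page faults: 7.

7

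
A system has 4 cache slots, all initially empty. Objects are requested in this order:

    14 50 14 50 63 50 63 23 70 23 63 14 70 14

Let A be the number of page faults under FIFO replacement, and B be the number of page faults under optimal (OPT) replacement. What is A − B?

1

Under FIFO: F F . . F . . F F . . F . . → 6 faults.
Under OPT: F F . . F . . F F . . . . . → 5 faults.
A − B = 6 − 5 = 1.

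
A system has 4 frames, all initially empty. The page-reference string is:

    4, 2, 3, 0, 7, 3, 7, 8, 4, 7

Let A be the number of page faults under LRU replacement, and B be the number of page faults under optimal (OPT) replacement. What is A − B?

1

Under LRU: F F F F F . . F F . → 7 faults.
Under OPT: F F F F F . . F . . → 6 faults.
A − B = 7 − 6 = 1.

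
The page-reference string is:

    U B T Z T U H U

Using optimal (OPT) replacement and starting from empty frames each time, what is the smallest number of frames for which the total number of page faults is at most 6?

f=1: 8 faults
f=2: 6 faults
f=3: 5 faults
f=4: 5 faults
f=5: 5 faults
Smallest f with faults ≤ 6 is 2.

2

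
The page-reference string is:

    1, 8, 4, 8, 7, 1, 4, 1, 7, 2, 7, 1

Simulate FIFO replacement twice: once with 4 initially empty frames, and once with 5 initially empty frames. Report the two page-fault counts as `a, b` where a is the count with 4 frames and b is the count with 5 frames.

6, 5

4 frames: F F F . F . . . . F . F → 6 faults.
5 frames: F F F . F . . . . F . . → 5 faults.
5 < 6: adding a frame reduced faults, as is typical.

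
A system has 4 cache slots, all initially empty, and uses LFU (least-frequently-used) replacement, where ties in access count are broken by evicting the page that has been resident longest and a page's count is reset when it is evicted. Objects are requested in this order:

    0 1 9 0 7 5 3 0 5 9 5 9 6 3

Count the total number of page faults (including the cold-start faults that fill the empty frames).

0 → miss, frames (0)
1 → miss, frames (0 1)
9 → miss, frames (0 1 9)
0 → hit
7 → miss, frames (0 1 9 7)
5 → miss, evict 1, frames (0 9 7 5)
3 → miss, evict 9, frames (0 7 5 3)
0 → hit
5 → hit
9 → miss, evict 7, frames (0 5 3 9)
5 → hit
9 → hit
6 → miss, evict 3, frames (0 5 9 6)
3 → miss, evict 6, frames (0 5 9 3)
Page faults: 9.

9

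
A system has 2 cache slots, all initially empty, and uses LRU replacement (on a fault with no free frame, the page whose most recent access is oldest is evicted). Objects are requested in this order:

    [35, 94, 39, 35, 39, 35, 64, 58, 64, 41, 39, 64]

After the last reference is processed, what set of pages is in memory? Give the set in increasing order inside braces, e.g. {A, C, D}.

35: miss, frames (35)
94: miss, frames (35 94)
39: miss, evict 35, frames (94 39)
35: miss, evict 94, frames (39 35)
39: hit
35: hit
64: miss, evict 39, frames (35 64)
58: miss, evict 35, frames (64 58)
64: hit
41: miss, evict 58, frames (64 41)
39: miss, evict 64, frames (41 39)
64: miss, evict 41, frames (39 64)

{39, 64}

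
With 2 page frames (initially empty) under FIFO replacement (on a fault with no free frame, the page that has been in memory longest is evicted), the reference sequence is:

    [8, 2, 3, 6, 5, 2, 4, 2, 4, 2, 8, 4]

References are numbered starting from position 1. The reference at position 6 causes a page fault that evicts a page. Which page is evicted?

pos 1: 8: fault, frames (8)
pos 2: 2: fault, frames (8 2)
pos 3: 3: fault, evict 8, frames (2 3)
pos 4: 6: fault, evict 2, frames (3 6)
pos 5: 5: fault, evict 3, frames (6 5)
pos 6: 2: fault, evict 6, frames (5 2)
At position 6, page 6 is evicted.

6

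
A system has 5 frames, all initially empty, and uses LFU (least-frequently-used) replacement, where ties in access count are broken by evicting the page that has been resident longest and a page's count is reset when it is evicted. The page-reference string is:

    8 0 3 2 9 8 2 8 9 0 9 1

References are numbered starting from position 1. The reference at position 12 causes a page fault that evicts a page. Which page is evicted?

3

pos 1: 8 -> miss, frames (8)
pos 2: 0 -> miss, frames (8 0)
pos 3: 3 -> miss, frames (8 0 3)
pos 4: 2 -> miss, frames (8 0 3 2)
pos 5: 9 -> miss, frames (8 0 3 2 9)
pos 6: 8 -> hit
pos 7: 2 -> hit
pos 8: 8 -> hit
pos 9: 9 -> hit
pos 10: 0 -> hit
pos 11: 9 -> hit
pos 12: 1 -> miss, evict 3, frames (8 0 2 9 1)
At position 12, page 3 is evicted.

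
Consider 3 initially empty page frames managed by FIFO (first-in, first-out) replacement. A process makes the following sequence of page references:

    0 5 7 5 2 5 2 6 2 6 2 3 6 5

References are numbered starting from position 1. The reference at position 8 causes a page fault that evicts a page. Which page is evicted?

pos 1: 0 -> miss, frames {0}
pos 2: 5 -> miss, frames {0,5}
pos 3: 7 -> miss, frames {0,5,7}
pos 4: 5 -> hit
pos 5: 2 -> miss, evict 0, frames {5,7,2}
pos 6: 5 -> hit
pos 7: 2 -> hit
pos 8: 6 -> miss, evict 5, frames {7,2,6}
At position 8, page 5 is evicted.

5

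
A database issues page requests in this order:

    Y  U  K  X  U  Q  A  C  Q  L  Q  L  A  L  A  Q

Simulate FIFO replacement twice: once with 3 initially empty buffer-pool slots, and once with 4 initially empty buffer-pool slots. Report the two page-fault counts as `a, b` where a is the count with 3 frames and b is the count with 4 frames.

3 frames: F F F F . F F F . F F . F . . . → 10 faults.
4 frames: F F F F . F F F . F . . . . . . → 8 faults.
8 < 10: adding a frame reduced faults, as is typical.

10, 8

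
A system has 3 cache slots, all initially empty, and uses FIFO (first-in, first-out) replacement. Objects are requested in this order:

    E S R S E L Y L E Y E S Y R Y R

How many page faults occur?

9

E: fault, frames (E)
S: fault, frames (E S)
R: fault, frames (E S R)
S: hit
E: hit
L: fault, evict E, frames (S R L)
Y: fault, evict S, frames (R L Y)
L: hit
E: fault, evict R, frames (L Y E)
Y: hit
E: hit
S: fault, evict L, frames (Y E S)
Y: hit
R: fault, evict Y, frames (E S R)
Y: fault, evict E, frames (S R Y)
R: hit
Page faults: 9.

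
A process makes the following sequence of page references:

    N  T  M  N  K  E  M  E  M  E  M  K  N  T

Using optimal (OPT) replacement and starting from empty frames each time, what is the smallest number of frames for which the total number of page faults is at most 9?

f=1: 14 faults
f=2: 8 faults
f=3: 7 faults
f=4: 6 faults
f=5: 5 faults
Smallest f with faults ≤ 9 is 2.

2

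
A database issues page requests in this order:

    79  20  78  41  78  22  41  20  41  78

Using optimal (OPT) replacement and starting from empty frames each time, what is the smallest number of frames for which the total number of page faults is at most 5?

f=1: 10 faults
f=2: 7 faults
f=3: 6 faults
f=4: 5 faults
f=5: 5 faults
Smallest f with faults ≤ 5 is 4.

4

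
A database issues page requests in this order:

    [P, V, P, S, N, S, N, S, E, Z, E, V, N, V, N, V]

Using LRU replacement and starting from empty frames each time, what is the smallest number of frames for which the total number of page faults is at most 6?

f=1: 16 faults
f=2: 8 faults
f=3: 8 faults
f=4: 8 faults
f=5: 7 faults
f=6: 6 faults
Smallest f with faults ≤ 6 is 6.

6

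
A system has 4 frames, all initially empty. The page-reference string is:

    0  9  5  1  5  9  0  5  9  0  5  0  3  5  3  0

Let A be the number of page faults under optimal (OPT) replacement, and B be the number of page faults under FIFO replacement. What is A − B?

Under OPT: F F F F . . . . . . . . F . . . → 5 faults.
Under FIFO: F F F F . . . . . . . . F . . F → 6 faults.
A − B = 5 − 6 = -1.

-1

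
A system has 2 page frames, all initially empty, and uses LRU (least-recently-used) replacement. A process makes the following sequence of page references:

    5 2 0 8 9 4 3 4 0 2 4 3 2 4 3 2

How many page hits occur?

5 -> miss, frames {5}
2 -> miss, frames {5,2}
0 -> miss, evict 5, frames {2,0}
8 -> miss, evict 2, frames {0,8}
9 -> miss, evict 0, frames {8,9}
4 -> miss, evict 8, frames {9,4}
3 -> miss, evict 9, frames {4,3}
4 -> hit
0 -> miss, evict 3, frames {4,0}
2 -> miss, evict 4, frames {0,2}
4 -> miss, evict 0, frames {2,4}
3 -> miss, evict 2, frames {4,3}
2 -> miss, evict 4, frames {3,2}
4 -> miss, evict 3, frames {2,4}
3 -> miss, evict 2, frames {4,3}
2 -> miss, evict 4, frames {3,2}
Hits: 1.

1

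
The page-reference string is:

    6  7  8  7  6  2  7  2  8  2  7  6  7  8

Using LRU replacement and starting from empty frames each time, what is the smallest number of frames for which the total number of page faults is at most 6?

f=1: 14 faults
f=2: 10 faults
f=3: 7 faults
f=4: 4 faults
Smallest f with faults ≤ 6 is 4.

4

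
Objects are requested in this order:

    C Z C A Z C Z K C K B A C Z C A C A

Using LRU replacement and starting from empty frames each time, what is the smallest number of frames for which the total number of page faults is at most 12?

2

f=1: 18 faults
f=2: 12 faults
f=3: 8 faults
f=4: 7 faults
f=5: 5 faults
Smallest f with faults ≤ 12 is 2.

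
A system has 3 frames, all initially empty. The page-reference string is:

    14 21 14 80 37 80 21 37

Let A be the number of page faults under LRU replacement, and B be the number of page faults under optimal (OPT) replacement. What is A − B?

Under LRU: F F . F F . F . → 5 faults.
Under OPT: F F . F F . . . → 4 faults.
A − B = 5 − 4 = 1.

1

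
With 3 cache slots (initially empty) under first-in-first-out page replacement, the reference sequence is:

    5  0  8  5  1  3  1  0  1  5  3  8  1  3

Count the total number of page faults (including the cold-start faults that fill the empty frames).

10

5 -> fault, frames [5]
0 -> fault, frames [5, 0]
8 -> fault, frames [5, 0, 8]
5 -> hit
1 -> fault, evict 5, frames [0, 8, 1]
3 -> fault, evict 0, frames [8, 1, 3]
1 -> hit
0 -> fault, evict 8, frames [1, 3, 0]
1 -> hit
5 -> fault, evict 1, frames [3, 0, 5]
3 -> hit
8 -> fault, evict 3, frames [0, 5, 8]
1 -> fault, evict 0, frames [5, 8, 1]
3 -> fault, evict 5, frames [8, 1, 3]
Page faults: 10.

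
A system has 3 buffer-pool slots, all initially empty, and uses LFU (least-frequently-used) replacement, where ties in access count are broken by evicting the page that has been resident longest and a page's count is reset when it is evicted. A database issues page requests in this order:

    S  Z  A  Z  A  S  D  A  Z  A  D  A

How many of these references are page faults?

4

S: miss, frames (S)
Z: miss, frames (S Z)
A: miss, frames (S Z A)
Z: hit
A: hit
S: hit
D: miss, evict S, frames (Z A D)
A: hit
Z: hit
A: hit
D: hit
A: hit
Page faults: 4.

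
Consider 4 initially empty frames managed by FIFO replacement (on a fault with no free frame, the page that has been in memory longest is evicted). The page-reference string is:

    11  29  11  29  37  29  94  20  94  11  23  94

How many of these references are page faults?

11: fault, frames {11}
29: fault, frames {11,29}
11: hit
29: hit
37: fault, frames {11,29,37}
29: hit
94: fault, frames {11,29,37,94}
20: fault, evict 11, frames {29,37,94,20}
94: hit
11: fault, evict 29, frames {37,94,20,11}
23: fault, evict 37, frames {94,20,11,23}
94: hit
Page faults: 7.

7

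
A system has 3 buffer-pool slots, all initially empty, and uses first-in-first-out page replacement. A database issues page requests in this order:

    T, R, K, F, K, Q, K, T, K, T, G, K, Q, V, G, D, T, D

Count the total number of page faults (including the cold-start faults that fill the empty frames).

T: miss, frames (T)
R: miss, frames (T R)
K: miss, frames (T R K)
F: miss, evict T, frames (R K F)
K: hit
Q: miss, evict R, frames (K F Q)
K: hit
T: miss, evict K, frames (F Q T)
K: miss, evict F, frames (Q T K)
T: hit
G: miss, evict Q, frames (T K G)
K: hit
Q: miss, evict T, frames (K G Q)
V: miss, evict K, frames (G Q V)
G: hit
D: miss, evict G, frames (Q V D)
T: miss, evict Q, frames (V D T)
D: hit
Page faults: 12.

12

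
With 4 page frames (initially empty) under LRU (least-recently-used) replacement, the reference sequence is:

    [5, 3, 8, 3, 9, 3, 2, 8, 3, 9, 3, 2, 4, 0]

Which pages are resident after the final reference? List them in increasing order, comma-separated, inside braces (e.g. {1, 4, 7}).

5 -> miss, frames [5]
3 -> miss, frames [5, 3]
8 -> miss, frames [5, 3, 8]
3 -> hit
9 -> miss, frames [5, 8, 3, 9]
3 -> hit
2 -> miss, evict 5, frames [8, 9, 3, 2]
8 -> hit
3 -> hit
9 -> hit
3 -> hit
2 -> hit
4 -> miss, evict 8, frames [9, 3, 2, 4]
0 -> miss, evict 9, frames [3, 2, 4, 0]

{0, 2, 3, 4}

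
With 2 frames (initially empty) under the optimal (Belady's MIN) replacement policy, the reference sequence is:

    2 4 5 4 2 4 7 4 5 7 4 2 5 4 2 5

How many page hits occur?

6

2: fault, frames (2)
4: fault, frames (2 4)
5: fault, evict 2, frames (4 5)
4: hit
2: fault, evict 5, frames (4 2)
4: hit
7: fault, evict 2, frames (4 7)
4: hit
5: fault, evict 4, frames (7 5)
7: hit
4: fault, evict 7, frames (5 4)
2: fault, evict 4, frames (5 2)
5: hit
4: fault, evict 5, frames (2 4)
2: hit
5: fault, evict 4, frames (2 5)
Hits: 6.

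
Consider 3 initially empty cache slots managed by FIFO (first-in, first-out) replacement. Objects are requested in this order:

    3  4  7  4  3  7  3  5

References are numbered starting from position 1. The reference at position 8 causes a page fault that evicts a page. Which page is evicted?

pos 1: 3 -> fault, frames [3]
pos 2: 4 -> fault, frames [3, 4]
pos 3: 7 -> fault, frames [3, 4, 7]
pos 4: 4 -> hit
pos 5: 3 -> hit
pos 6: 7 -> hit
pos 7: 3 -> hit
pos 8: 5 -> fault, evict 3, frames [4, 7, 5]
At position 8, page 3 is evicted.

3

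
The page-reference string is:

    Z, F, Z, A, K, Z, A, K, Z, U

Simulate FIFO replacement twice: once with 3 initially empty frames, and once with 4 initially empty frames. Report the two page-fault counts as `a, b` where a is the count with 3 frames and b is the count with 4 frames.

6, 5

3 frames: F F . F F F . . . F → 6 faults.
4 frames: F F . F F . . . . F → 5 faults.
5 < 6: adding a frame reduced faults, as is typical.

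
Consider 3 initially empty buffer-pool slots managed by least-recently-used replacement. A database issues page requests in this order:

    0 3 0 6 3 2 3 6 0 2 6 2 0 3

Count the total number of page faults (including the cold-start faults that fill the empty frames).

0: miss, frames (0)
3: miss, frames (0 3)
0: hit
6: miss, frames (3 0 6)
3: hit
2: miss, evict 0, frames (6 3 2)
3: hit
6: hit
0: miss, evict 2, frames (3 6 0)
2: miss, evict 3, frames (6 0 2)
6: hit
2: hit
0: hit
3: miss, evict 6, frames (2 0 3)
Page faults: 7.

7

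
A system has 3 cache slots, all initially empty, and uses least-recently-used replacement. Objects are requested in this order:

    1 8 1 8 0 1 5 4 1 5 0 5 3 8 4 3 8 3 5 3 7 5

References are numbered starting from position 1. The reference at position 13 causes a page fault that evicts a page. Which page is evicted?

1

pos 1: 1 → miss, frames (1)
pos 2: 8 → miss, frames (1 8)
pos 3: 1 → hit
pos 4: 8 → hit
pos 5: 0 → miss, frames (1 8 0)
pos 6: 1 → hit
pos 7: 5 → miss, evict 8, frames (0 1 5)
pos 8: 4 → miss, evict 0, frames (1 5 4)
pos 9: 1 → hit
pos 10: 5 → hit
pos 11: 0 → miss, evict 4, frames (1 5 0)
pos 12: 5 → hit
pos 13: 3 → miss, evict 1, frames (0 5 3)
At position 13, page 1 is evicted.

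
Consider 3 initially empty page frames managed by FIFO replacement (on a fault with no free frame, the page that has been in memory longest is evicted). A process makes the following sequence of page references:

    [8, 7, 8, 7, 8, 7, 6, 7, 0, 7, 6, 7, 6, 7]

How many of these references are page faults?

4

8 → miss, frames (8)
7 → miss, frames (8 7)
8 → hit
7 → hit
8 → hit
7 → hit
6 → miss, frames (8 7 6)
7 → hit
0 → miss, evict 8, frames (7 6 0)
7 → hit
6 → hit
7 → hit
6 → hit
7 → hit
Page faults: 4.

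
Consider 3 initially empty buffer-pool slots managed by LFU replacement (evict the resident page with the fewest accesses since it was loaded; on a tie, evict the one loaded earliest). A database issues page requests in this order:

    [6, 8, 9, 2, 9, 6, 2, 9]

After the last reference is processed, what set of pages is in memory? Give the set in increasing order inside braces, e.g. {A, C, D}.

6 → fault, frames {6}
8 → fault, frames {6,8}
9 → fault, frames {6,8,9}
2 → fault, evict 6, frames {8,9,2}
9 → hit
6 → fault, evict 8, frames {9,2,6}
2 → hit
9 → hit

{2, 6, 9}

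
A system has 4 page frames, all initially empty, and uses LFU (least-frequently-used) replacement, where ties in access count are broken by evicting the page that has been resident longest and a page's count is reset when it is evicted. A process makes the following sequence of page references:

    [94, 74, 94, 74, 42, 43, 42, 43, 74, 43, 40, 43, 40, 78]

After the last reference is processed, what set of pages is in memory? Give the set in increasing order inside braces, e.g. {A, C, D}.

94 → fault, frames (94)
74 → fault, frames (94 74)
94 → hit
74 → hit
42 → fault, frames (94 74 42)
43 → fault, frames (94 74 42 43)
42 → hit
43 → hit
74 → hit
43 → hit
40 → fault, evict 94, frames (74 42 43 40)
43 → hit
40 → hit
78 → fault, evict 42, frames (74 43 40 78)

{40, 43, 74, 78}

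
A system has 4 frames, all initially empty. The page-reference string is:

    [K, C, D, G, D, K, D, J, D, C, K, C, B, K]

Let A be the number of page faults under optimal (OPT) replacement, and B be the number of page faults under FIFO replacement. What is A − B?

-2

Under OPT: F F F F . . . F . . . . F . → 6 faults.
Under FIFO: F F F F . . . F . . F F F . → 8 faults.
A − B = 6 − 8 = -2.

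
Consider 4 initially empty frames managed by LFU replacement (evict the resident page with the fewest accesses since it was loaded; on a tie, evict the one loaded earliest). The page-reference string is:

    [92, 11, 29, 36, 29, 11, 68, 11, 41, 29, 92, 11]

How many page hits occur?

92 -> fault, frames (92)
11 -> fault, frames (92 11)
29 -> fault, frames (92 11 29)
36 -> fault, frames (92 11 29 36)
29 -> hit
11 -> hit
68 -> fault, evict 92, frames (11 29 36 68)
11 -> hit
41 -> fault, evict 36, frames (11 29 68 41)
29 -> hit
92 -> fault, evict 68, frames (11 29 41 92)
11 -> hit
Hits: 5.

5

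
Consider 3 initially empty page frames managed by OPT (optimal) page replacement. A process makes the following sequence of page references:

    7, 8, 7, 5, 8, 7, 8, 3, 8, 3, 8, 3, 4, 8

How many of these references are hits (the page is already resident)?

9

7 -> fault, frames (7)
8 -> fault, frames (7 8)
7 -> hit
5 -> fault, frames (7 8 5)
8 -> hit
7 -> hit
8 -> hit
3 -> fault, evict 5, frames (7 8 3)
8 -> hit
3 -> hit
8 -> hit
3 -> hit
4 -> fault, evict 3, frames (7 8 4)
8 -> hit
Hits: 9.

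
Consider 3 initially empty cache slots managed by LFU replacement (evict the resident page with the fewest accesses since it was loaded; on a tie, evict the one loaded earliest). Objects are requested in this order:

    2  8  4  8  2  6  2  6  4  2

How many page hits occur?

5

2 -> miss, frames (2)
8 -> miss, frames (2 8)
4 -> miss, frames (2 8 4)
8 -> hit
2 -> hit
6 -> miss, evict 4, frames (2 8 6)
2 -> hit
6 -> hit
4 -> miss, evict 8, frames (2 6 4)
2 -> hit
Hits: 5.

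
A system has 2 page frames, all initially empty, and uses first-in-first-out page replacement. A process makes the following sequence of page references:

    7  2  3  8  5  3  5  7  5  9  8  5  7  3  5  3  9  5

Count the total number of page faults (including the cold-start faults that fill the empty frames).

7 -> fault, frames (7)
2 -> fault, frames (7 2)
3 -> fault, evict 7, frames (2 3)
8 -> fault, evict 2, frames (3 8)
5 -> fault, evict 3, frames (8 5)
3 -> fault, evict 8, frames (5 3)
5 -> hit
7 -> fault, evict 5, frames (3 7)
5 -> fault, evict 3, frames (7 5)
9 -> fault, evict 7, frames (5 9)
8 -> fault, evict 5, frames (9 8)
5 -> fault, evict 9, frames (8 5)
7 -> fault, evict 8, frames (5 7)
3 -> fault, evict 5, frames (7 3)
5 -> fault, evict 7, frames (3 5)
3 -> hit
9 -> fault, evict 3, frames (5 9)
5 -> hit
Page faults: 15.

15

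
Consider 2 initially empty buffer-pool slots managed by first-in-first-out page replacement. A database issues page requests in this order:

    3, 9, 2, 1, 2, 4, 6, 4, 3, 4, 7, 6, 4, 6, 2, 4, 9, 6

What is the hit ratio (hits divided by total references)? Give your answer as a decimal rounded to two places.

0.22

3 -> fault, frames {3}
9 -> fault, frames {3,9}
2 -> fault, evict 3, frames {9,2}
1 -> fault, evict 9, frames {2,1}
2 -> hit
4 -> fault, evict 2, frames {1,4}
6 -> fault, evict 1, frames {4,6}
4 -> hit
3 -> fault, evict 4, frames {6,3}
4 -> fault, evict 6, frames {3,4}
7 -> fault, evict 3, frames {4,7}
6 -> fault, evict 4, frames {7,6}
4 -> fault, evict 7, frames {6,4}
6 -> hit
2 -> fault, evict 6, frames {4,2}
4 -> hit
9 -> fault, evict 4, frames {2,9}
6 -> fault, evict 2, frames {9,6}
Hits: 4 of 18 references → 4/18 = 0.2222.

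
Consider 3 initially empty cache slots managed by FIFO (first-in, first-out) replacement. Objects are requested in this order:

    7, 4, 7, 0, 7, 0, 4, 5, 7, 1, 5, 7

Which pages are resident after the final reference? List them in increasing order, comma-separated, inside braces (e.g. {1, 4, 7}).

{1, 5, 7}

7 → miss, frames (7)
4 → miss, frames (7 4)
7 → hit
0 → miss, frames (7 4 0)
7 → hit
0 → hit
4 → hit
5 → miss, evict 7, frames (4 0 5)
7 → miss, evict 4, frames (0 5 7)
1 → miss, evict 0, frames (5 7 1)
5 → hit
7 → hit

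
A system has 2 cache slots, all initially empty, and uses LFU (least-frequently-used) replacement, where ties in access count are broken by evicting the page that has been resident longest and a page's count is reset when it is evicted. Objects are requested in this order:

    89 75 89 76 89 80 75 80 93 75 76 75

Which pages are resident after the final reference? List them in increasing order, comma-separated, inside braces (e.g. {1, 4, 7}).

{75, 89}

89 -> miss, frames (89)
75 -> miss, frames (89 75)
89 -> hit
76 -> miss, evict 75, frames (89 76)
89 -> hit
80 -> miss, evict 76, frames (89 80)
75 -> miss, evict 80, frames (89 75)
80 -> miss, evict 75, frames (89 80)
93 -> miss, evict 80, frames (89 93)
75 -> miss, evict 93, frames (89 75)
76 -> miss, evict 75, frames (89 76)
75 -> miss, evict 76, frames (89 75)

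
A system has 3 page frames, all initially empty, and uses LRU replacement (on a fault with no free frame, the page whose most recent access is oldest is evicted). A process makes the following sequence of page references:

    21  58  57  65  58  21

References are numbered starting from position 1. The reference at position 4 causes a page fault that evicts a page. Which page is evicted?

21

pos 1: 21 → miss, frames {21}
pos 2: 58 → miss, frames {21,58}
pos 3: 57 → miss, frames {21,58,57}
pos 4: 65 → miss, evict 21, frames {58,57,65}
At position 4, page 21 is evicted.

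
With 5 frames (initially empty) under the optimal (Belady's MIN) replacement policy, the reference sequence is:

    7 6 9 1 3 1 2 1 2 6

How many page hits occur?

7 → miss, frames (7)
6 → miss, frames (7 6)
9 → miss, frames (7 6 9)
1 → miss, frames (7 6 9 1)
3 → miss, frames (7 6 9 1 3)
1 → hit
2 → miss, evict 3, frames (7 6 9 1 2)
1 → hit
2 → hit
6 → hit
Hits: 4.

4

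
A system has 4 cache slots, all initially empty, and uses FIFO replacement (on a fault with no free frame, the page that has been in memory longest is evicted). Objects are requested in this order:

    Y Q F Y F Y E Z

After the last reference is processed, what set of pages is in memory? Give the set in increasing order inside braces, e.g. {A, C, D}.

{E, F, Q, Z}

Y → fault, frames [Y]
Q → fault, frames [Y, Q]
F → fault, frames [Y, Q, F]
Y → hit
F → hit
Y → hit
E → fault, frames [Y, Q, F, E]
Z → fault, evict Y, frames [Q, F, E, Z]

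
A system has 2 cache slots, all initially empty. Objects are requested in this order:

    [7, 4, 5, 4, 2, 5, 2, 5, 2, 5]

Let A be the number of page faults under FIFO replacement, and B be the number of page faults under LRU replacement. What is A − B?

-1

Under FIFO: F F F . F . . . . . → 4 faults.
Under LRU: F F F . F F . . . . → 5 faults.
A − B = 4 − 5 = -1.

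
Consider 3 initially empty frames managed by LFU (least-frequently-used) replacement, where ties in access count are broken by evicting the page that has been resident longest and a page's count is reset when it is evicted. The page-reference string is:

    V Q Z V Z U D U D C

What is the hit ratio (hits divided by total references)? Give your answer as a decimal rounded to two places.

0.20

V → miss, frames (V)
Q → miss, frames (V Q)
Z → miss, frames (V Q Z)
V → hit
Z → hit
U → miss, evict Q, frames (V Z U)
D → miss, evict U, frames (V Z D)
U → miss, evict D, frames (V Z U)
D → miss, evict U, frames (V Z D)
C → miss, evict D, frames (V Z C)
Hits: 2 of 10 references → 2/10 = 0.2000.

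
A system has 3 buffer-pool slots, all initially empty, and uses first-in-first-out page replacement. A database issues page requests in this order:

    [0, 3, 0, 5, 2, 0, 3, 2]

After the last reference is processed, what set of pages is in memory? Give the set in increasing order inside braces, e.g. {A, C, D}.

0 → miss, frames {0}
3 → miss, frames {0,3}
0 → hit
5 → miss, frames {0,3,5}
2 → miss, evict 0, frames {3,5,2}
0 → miss, evict 3, frames {5,2,0}
3 → miss, evict 5, frames {2,0,3}
2 → hit

{0, 2, 3}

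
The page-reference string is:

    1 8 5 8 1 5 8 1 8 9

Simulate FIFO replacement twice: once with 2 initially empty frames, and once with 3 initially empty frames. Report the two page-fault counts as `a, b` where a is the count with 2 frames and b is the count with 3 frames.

6, 4

2 frames: F F F . F . F . . F → 6 faults.
3 frames: F F F . . . . . . F → 4 faults.
4 < 6: adding a frame reduced faults, as is typical.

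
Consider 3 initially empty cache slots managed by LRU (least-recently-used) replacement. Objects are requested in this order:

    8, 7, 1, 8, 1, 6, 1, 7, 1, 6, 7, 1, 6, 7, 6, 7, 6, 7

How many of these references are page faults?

5

8 -> fault, frames (8)
7 -> fault, frames (8 7)
1 -> fault, frames (8 7 1)
8 -> hit
1 -> hit
6 -> fault, evict 7, frames (8 1 6)
1 -> hit
7 -> fault, evict 8, frames (6 1 7)
1 -> hit
6 -> hit
7 -> hit
1 -> hit
6 -> hit
7 -> hit
6 -> hit
7 -> hit
6 -> hit
7 -> hit
Page faults: 5.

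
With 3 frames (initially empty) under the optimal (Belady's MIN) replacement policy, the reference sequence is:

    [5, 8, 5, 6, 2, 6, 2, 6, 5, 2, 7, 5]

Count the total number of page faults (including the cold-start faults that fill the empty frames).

5: fault, frames (5)
8: fault, frames (5 8)
5: hit
6: fault, frames (5 8 6)
2: fault, evict 8, frames (5 6 2)
6: hit
2: hit
6: hit
5: hit
2: hit
7: fault, evict 2, frames (5 6 7)
5: hit
Page faults: 5.

5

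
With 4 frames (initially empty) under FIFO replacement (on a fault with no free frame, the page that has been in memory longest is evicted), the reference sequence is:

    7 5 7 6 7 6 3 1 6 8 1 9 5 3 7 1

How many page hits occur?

7: fault, frames (7)
5: fault, frames (7 5)
7: hit
6: fault, frames (7 5 6)
7: hit
6: hit
3: fault, frames (7 5 6 3)
1: fault, evict 7, frames (5 6 3 1)
6: hit
8: fault, evict 5, frames (6 3 1 8)
1: hit
9: fault, evict 6, frames (3 1 8 9)
5: fault, evict 3, frames (1 8 9 5)
3: fault, evict 1, frames (8 9 5 3)
7: fault, evict 8, frames (9 5 3 7)
1: fault, evict 9, frames (5 3 7 1)
Hits: 5.

5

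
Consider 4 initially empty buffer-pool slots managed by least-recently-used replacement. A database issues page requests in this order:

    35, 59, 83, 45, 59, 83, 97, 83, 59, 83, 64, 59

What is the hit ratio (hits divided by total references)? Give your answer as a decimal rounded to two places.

35 -> miss, frames (35)
59 -> miss, frames (35 59)
83 -> miss, frames (35 59 83)
45 -> miss, frames (35 59 83 45)
59 -> hit
83 -> hit
97 -> miss, evict 35, frames (45 59 83 97)
83 -> hit
59 -> hit
83 -> hit
64 -> miss, evict 45, frames (97 59 83 64)
59 -> hit
Hits: 6 of 12 references → 6/12 = 0.5000.

0.50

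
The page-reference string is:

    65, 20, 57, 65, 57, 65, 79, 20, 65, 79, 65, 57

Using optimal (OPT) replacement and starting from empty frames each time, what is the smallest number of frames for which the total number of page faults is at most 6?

3

f=1: 12 faults
f=2: 7 faults
f=3: 5 faults
f=4: 4 faults
Smallest f with faults ≤ 6 is 3.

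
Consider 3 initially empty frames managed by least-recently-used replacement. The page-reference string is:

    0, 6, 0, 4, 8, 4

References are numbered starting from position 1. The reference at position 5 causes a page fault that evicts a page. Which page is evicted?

6

pos 1: 0 → fault, frames (0)
pos 2: 6 → fault, frames (0 6)
pos 3: 0 → hit
pos 4: 4 → fault, frames (6 0 4)
pos 5: 8 → fault, evict 6, frames (0 4 8)
At position 5, page 6 is evicted.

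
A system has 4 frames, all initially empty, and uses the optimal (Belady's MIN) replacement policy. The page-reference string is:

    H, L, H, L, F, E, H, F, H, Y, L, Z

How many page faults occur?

6

H → fault, frames (H)
L → fault, frames (H L)
H → hit
L → hit
F → fault, frames (H L F)
E → fault, frames (H L F E)
H → hit
F → hit
H → hit
Y → fault, evict E, frames (H L F Y)
L → hit
Z → fault, evict Y, frames (H L F Z)
Page faults: 6.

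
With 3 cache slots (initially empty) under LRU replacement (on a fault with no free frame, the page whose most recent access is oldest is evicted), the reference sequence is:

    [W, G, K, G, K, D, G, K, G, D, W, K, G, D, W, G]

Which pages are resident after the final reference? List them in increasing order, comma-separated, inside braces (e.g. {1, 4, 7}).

{D, G, W}

W → miss, frames {W}
G → miss, frames {W,G}
K → miss, frames {W,G,K}
G → hit
K → hit
D → miss, evict W, frames {G,K,D}
G → hit
K → hit
G → hit
D → hit
W → miss, evict K, frames {G,D,W}
K → miss, evict G, frames {D,W,K}
G → miss, evict D, frames {W,K,G}
D → miss, evict W, frames {K,G,D}
W → miss, evict K, frames {G,D,W}
G → hit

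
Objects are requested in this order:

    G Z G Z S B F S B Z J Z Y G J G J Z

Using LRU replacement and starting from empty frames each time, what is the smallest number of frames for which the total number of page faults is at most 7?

f=1: 18 faults
f=2: 13 faults
f=3: 11 faults
f=4: 8 faults
f=5: 8 faults
f=6: 8 faults
f=7: 7 faults
Smallest f with faults ≤ 7 is 7.

7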